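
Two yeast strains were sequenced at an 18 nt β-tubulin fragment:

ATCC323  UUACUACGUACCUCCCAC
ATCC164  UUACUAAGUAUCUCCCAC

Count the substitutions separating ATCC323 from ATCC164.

2

The sequences differ at positions 7 (C/A), 11 (C/U).
That gives 2 mismatches out of 18 aligned sites, so the Hamming distance is 2.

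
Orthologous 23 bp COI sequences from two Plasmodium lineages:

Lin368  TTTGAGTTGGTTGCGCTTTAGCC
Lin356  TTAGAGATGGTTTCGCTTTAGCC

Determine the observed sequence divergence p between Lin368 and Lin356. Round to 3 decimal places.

0.130

The sequences differ at positions 3 (T/A), 7 (T/A), 13 (G/T).
There are 3 differences over 23 sites, so p = 3/23 = 0.130.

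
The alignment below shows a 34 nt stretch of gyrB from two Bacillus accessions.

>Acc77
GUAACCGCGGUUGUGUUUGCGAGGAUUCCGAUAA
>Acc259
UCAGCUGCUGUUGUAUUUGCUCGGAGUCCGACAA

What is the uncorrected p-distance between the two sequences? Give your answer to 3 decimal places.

The sequences differ at positions 1 (G/U), 2 (U/C), 4 (A/G), 6 (C/U), 9 (G/U), 15 (G/A), 21 (G/U), 22 (A/C), 26 (U/G), 32 (U/C).
There are 10 differences over 34 sites, so p = 10/34 = 0.294.

0.294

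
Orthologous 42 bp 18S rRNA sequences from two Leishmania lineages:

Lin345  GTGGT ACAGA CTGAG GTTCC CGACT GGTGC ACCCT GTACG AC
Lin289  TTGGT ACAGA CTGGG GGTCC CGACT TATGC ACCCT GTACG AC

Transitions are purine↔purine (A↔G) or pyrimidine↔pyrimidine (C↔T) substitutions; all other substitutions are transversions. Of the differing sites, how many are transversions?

3

The sequences differ at positions 1 (G/T, transversion), 14 (A/G, transition), 17 (T/G, transversion), 26 (G/T, transversion), 27 (G/A, transition).
Of the 5 differences, 2 transitions and 3 transversions, so the answer is 3.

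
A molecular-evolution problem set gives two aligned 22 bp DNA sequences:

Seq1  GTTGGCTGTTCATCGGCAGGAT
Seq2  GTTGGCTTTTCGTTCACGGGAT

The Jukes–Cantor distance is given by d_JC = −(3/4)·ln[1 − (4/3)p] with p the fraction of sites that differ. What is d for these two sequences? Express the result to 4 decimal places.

0.3390

Differing sites — 8:G/T; 12:A/G; 14:C/T; 15:G/C; 16:G/A; 18:A/G.
p = 6/22 = 0.272727.
d = −0.75 · ln(1 − (4/3)·0.272727) = −0.75 · ln(0.636364) = −0.75 · (-0.451985) = 0.3390.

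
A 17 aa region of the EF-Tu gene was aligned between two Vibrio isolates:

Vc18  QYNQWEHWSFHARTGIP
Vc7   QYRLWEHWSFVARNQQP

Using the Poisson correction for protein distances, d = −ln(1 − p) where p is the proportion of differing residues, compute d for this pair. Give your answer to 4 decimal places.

0.4353

Mismatches occur at site 3 (N/R), site 4 (Q/L), site 11 (H/V), site 14 (T/N), site 15 (G/Q), site 16 (I/Q).
p = 6/17 = 0.352941.
d = −ln(1 − 0.352941) = −ln(0.647059) = 0.4353.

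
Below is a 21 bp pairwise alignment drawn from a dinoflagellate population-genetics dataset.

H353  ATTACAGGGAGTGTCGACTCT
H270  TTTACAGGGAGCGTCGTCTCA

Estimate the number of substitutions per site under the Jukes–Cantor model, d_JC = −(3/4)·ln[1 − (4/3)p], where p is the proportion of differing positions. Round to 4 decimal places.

Mismatches occur at site 1 (A/T), site 12 (T/C), site 17 (A/T), site 21 (T/A).
p = 4/21 = 0.190476.
d = −0.75 · ln(1 − (4/3)·0.190476) = −0.75 · ln(0.746032) = −0.75 · (-0.292987) = 0.2197.

0.2197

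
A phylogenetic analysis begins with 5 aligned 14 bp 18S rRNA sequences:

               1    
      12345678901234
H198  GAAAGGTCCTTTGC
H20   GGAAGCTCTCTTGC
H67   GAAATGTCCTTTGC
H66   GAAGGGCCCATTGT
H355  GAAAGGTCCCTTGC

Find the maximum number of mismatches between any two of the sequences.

Pairwise Hamming distances:
  H198 vs H20: 4
  H198 vs H67: 1
  H198 vs H66: 4
  H198 vs H355: 1
  H20 vs H67: 5
  H20 vs H66: 7
  H20 vs H355: 3
  H67 vs H66: 5
  H67 vs H355: 2
  H66 vs H355: 4
The largest is 7, between H20 and H66.

7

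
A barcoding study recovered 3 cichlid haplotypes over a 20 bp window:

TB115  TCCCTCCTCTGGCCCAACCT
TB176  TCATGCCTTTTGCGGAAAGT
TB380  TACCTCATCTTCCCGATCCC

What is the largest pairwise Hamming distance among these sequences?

12

Pairwise Hamming distances:
  TB115 vs TB176: 9
  TB115 vs TB380: 7
  TB176 vs TB380: 12
The largest is 12, between TB176 and TB380.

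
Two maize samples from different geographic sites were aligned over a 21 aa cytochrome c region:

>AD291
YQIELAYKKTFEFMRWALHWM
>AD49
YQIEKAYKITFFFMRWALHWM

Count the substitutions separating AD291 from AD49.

Differing sites — 5:L/K; 9:K/I; 12:E/F.
That gives 3 mismatches out of 21 aligned sites, so the Hamming distance is 3.

3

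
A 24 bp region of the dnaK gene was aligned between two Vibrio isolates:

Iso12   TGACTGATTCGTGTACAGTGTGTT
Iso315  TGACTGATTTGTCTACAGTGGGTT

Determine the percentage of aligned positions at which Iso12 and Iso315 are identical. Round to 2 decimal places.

87.50%

The sequences differ at positions 10 (C/T), 13 (G/C), 21 (T/G).
21 of the 24 sites match, so the percent identity is 21/24 × 100 = 87.50%.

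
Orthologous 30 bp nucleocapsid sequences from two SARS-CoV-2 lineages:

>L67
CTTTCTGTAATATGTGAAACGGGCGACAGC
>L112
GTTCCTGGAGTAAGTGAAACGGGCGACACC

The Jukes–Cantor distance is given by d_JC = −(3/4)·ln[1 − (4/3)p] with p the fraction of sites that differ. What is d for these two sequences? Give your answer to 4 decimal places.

The sequences differ at positions 1 (C/G), 4 (T/C), 8 (T/G), 10 (A/G), 13 (T/A), 29 (G/C).
p = 6/30 = 0.200000.
d = −0.75 · ln(1 − (4/3)·0.200000) = −0.75 · ln(0.733333) = −0.75 · (-0.310155) = 0.2326.

0.2326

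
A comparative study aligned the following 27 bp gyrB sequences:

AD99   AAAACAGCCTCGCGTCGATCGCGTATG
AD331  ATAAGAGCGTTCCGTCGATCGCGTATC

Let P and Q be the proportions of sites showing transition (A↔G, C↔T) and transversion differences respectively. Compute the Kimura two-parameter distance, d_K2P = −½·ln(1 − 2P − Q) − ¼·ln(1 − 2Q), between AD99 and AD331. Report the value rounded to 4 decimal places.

Mismatches occur at site 2 (A→T, transversion), site 5 (C→G, transversion), site 9 (C→G, transversion), site 11 (C→T, transition), site 12 (G→C, transversion), site 27 (G→C, transversion).
Of the 6 differences, 1 transition and 5 transversions over 27 sites: P = 1/27 = 0.037037, Q = 5/27 = 0.185185.
d = −0.5·ln(0.740741) − 0.25·ln(0.629630) = −0.5·(-0.300104) − 0.25·(-0.462623) = 0.2657.

0.2657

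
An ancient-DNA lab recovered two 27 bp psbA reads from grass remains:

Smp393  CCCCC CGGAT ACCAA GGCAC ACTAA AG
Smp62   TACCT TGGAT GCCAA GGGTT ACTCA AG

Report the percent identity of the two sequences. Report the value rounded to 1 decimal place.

Differing sites — 1:C/T; 2:C/A; 5:C/T; 6:C/T; 11:A/G; 18:C/G; 19:A/T; 20:C/T; 24:A/C.
18 of the 27 sites match, so the percent identity is 18/27 × 100 = 66.7%.

66.7%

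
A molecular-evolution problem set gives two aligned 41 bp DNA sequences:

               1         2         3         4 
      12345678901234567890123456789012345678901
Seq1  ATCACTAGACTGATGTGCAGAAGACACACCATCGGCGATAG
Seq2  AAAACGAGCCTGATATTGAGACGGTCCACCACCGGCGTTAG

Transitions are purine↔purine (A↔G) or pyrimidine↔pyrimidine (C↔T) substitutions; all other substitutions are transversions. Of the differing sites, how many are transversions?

9

Differing sites — 2:T/A (Tv); 3:C/A (Tv); 6:T/G (Tv); 9:A/C (Tv); 15:G/A (Ti); 17:G/T (Tv); 18:C/G (Tv); 22:A/C (Tv); 24:A/G (Ti); 25:C/T (Ti); 26:A/C (Tv); 32:T/C (Ti); 38:A/T (Tv).
Of the 13 differences, 4 transitions and 9 transversions, so the answer is 9.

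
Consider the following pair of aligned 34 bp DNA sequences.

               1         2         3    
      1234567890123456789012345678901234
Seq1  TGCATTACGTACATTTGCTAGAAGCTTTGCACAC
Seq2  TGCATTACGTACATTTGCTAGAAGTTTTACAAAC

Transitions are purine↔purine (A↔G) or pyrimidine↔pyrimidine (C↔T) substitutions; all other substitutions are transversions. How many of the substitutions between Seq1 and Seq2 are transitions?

2

The sequences differ at positions 25 (C/T, transition), 29 (G/A, transition), 32 (C/A, transversion).
Of the 3 differences, 2 transitions and 1 transversion, so the answer is 2.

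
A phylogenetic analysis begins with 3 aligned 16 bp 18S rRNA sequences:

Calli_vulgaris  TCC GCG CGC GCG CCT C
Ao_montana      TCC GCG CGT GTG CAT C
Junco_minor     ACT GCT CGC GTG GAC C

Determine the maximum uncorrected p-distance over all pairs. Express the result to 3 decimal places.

Pairwise Hamming distances:
  Calli_vulgaris vs Ao_montana: 3
  Calli_vulgaris vs Junco_minor: 7
  Ao_montana vs Junco_minor: 6
The largest is 7 mismatches, between Calli_vulgaris and Junco_minor; p = 7/16 = 0.438.

0.438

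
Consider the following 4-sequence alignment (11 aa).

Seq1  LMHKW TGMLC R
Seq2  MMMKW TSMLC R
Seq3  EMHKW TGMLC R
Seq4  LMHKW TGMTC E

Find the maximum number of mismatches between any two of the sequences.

5

Pairwise Hamming distances:
  Seq1 vs Seq2: 3
  Seq1 vs Seq3: 1
  Seq1 vs Seq4: 2
  Seq2 vs Seq3: 3
  Seq2 vs Seq4: 5
  Seq3 vs Seq4: 3
The largest is 5, between Seq2 and Seq4.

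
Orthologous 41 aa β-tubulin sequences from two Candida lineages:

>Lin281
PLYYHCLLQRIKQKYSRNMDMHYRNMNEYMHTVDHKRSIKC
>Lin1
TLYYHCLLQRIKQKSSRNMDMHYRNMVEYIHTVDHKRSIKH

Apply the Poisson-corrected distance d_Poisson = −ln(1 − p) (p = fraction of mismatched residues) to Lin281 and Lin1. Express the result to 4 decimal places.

0.1301

Mismatches occur at site 1 (P/T), site 15 (Y/S), site 27 (N/V), site 30 (M/I), site 41 (C/H).
p = 5/41 = 0.121951.
d = −ln(1 − 0.121951) = −ln(0.878049) = 0.1301.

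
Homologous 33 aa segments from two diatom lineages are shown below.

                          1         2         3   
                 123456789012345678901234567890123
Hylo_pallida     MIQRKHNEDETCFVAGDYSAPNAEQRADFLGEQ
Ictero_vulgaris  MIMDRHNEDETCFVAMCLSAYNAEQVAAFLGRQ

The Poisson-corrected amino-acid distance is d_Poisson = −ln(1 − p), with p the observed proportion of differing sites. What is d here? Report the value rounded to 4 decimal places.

0.3610

The sequences differ at positions 3 (Q/M), 4 (R/D), 5 (K/R), 16 (G/M), 17 (D/C), 18 (Y/L), 21 (P/Y), 26 (R/V), 28 (D/A), 32 (E/R).
p = 10/33 = 0.303030.
d = −ln(1 − 0.303030) = −ln(0.696970) = 0.3610.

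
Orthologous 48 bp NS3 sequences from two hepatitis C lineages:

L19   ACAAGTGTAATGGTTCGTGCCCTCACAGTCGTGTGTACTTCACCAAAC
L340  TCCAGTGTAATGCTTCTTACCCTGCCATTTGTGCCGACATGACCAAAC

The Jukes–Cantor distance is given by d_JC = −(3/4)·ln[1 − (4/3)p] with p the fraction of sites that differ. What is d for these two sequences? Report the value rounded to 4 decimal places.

0.3694

Differing sites — 1:A/T; 3:A/C; 13:G/C; 17:G/T; 19:G/A; 24:C/G; 25:A/C; 28:G/T; 30:C/T; 34:T/C; 35:G/C; 36:T/G; 39:T/A; 41:C/G.
p = 14/48 = 0.291667.
d = −0.75 · ln(1 − (4/3)·0.291667) = −0.75 · ln(0.611111) = −0.75 · (-0.492477) = 0.3694.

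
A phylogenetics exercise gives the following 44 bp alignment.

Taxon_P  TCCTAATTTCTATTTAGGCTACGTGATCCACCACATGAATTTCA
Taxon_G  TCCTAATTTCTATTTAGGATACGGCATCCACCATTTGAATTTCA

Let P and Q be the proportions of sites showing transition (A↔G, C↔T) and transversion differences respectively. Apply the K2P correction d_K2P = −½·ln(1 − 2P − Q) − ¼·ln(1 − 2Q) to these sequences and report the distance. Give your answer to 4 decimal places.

0.1235

The sequences differ at positions 19 (C/A, transversion), 24 (T/G, transversion), 25 (G/C, transversion), 34 (C/T, transition), 35 (A/T, transversion).
Of the 5 differences, 1 transition and 4 transversions over 44 sites: P = 1/44 = 0.022727, Q = 4/44 = 0.090909.
d = −0.5·ln(0.863637) − 0.25·ln(0.818182) = −0.5·(-0.146603) − 0.25·(-0.200670) = 0.1235.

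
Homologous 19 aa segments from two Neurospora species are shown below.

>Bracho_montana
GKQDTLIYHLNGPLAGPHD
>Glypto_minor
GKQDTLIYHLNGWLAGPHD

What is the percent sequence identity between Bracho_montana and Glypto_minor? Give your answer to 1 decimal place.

94.7%

Differing sites — 13:P/W.
18 of the 19 sites match, so the percent identity is 18/19 × 100 = 94.7%.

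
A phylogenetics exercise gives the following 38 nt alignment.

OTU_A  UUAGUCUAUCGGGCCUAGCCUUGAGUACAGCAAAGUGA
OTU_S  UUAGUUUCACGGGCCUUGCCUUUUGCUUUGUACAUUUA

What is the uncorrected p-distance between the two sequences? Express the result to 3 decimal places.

0.368

The sequences differ at positions 6 (C/U), 8 (A/C), 9 (U/A), 17 (A/U), 23 (G/U), 24 (A/U), 26 (U/C), 27 (A/U), 28 (C/U), 29 (A/U), 31 (C/U), 33 (A/C), 35 (G/U), 37 (G/U).
There are 14 differences over 38 sites, so p = 14/38 = 0.368.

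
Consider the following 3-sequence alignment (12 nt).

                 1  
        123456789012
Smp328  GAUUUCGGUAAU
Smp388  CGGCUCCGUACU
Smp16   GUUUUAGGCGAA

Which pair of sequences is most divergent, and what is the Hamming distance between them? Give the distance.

Pairwise Hamming distances:
  Smp328 vs Smp388: 6
  Smp328 vs Smp16: 5
  Smp388 vs Smp16: 10
The largest is 10, between Smp388 and Smp16.

10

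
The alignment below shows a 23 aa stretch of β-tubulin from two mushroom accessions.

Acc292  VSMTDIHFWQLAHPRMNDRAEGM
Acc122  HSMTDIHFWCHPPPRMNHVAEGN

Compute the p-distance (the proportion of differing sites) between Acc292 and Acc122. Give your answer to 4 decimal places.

The sequences differ at positions 1 (V/H), 10 (Q/C), 11 (L/H), 12 (A/P), 13 (H/P), 18 (D/H), 19 (R/V), 23 (M/N).
There are 8 differences over 23 sites, so p = 8/23 = 0.3478.

0.3478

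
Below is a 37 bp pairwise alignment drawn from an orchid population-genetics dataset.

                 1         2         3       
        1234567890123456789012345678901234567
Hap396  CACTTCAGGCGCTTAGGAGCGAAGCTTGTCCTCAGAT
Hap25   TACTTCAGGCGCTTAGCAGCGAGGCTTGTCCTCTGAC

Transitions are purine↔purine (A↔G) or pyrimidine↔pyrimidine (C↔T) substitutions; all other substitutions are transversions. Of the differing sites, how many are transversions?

Mismatches occur at site 1 (C/T, transition), site 17 (G/C, transversion), site 23 (A/G, transition), site 34 (A/T, transversion), site 37 (T/C, transition).
Of the 5 differences, 3 transitions and 2 transversions, so the answer is 2.

2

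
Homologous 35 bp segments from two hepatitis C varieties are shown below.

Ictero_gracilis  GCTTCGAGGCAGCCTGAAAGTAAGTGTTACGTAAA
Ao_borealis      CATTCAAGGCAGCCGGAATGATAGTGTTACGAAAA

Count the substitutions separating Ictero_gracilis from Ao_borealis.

8

The sequences differ at positions 1 (G/C), 2 (C/A), 6 (G/A), 15 (T/G), 19 (A/T), 21 (T/A), 22 (A/T), 32 (T/A).
That gives 8 mismatches out of 35 aligned sites, so the Hamming distance is 8.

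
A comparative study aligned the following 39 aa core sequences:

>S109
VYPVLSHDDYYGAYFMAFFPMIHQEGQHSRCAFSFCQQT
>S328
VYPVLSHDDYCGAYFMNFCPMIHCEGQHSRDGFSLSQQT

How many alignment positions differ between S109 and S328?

Differing sites — 11:Y/C; 17:A/N; 19:F/C; 24:Q/C; 31:C/D; 32:A/G; 35:F/L; 36:C/S.
That gives 8 mismatches out of 39 aligned sites, so the Hamming distance is 8.

8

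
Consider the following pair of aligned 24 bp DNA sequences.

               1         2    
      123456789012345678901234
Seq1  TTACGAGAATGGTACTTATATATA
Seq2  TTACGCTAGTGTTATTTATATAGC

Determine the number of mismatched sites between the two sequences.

7

Differing sites — 6:A/C; 7:G/T; 9:A/G; 12:G/T; 15:C/T; 23:T/G; 24:A/C.
That gives 7 mismatches out of 24 aligned sites, so the Hamming distance is 7.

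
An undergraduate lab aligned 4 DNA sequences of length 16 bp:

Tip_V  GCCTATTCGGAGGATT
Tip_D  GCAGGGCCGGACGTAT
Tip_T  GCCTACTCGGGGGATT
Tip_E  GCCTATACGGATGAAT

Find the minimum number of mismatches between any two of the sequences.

2

Pairwise Hamming distances:
  Tip_V vs Tip_D: 8
  Tip_V vs Tip_T: 2
  Tip_V vs Tip_E: 3
  Tip_D vs Tip_T: 9
  Tip_D vs Tip_E: 7
  Tip_T vs Tip_E: 5
The smallest is 2, between Tip_V and Tip_T.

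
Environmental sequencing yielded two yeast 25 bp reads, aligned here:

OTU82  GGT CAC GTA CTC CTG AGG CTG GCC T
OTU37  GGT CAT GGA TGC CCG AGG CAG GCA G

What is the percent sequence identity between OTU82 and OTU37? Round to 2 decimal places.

68.00%

Differing sites — 6:C/T; 8:T/G; 10:C/T; 11:T/G; 14:T/C; 20:T/A; 24:C/A; 25:T/G.
17 of the 25 sites match, so the percent identity is 17/25 × 100 = 68.00%.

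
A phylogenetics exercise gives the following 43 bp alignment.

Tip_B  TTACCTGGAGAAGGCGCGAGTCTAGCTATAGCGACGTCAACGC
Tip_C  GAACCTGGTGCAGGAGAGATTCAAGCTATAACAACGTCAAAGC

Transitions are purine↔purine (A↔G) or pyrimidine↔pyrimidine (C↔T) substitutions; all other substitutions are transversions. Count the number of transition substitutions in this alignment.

2

The sequences differ at positions 1 (T/G, transversion), 2 (T/A, transversion), 9 (A/T, transversion), 11 (A/C, transversion), 15 (C/A, transversion), 17 (C/A, transversion), 20 (G/T, transversion), 23 (T/A, transversion), 31 (G/A, transition), 33 (G/A, transition), 41 (C/A, transversion).
Of the 11 differences, 2 transitions and 9 transversions, so the answer is 2.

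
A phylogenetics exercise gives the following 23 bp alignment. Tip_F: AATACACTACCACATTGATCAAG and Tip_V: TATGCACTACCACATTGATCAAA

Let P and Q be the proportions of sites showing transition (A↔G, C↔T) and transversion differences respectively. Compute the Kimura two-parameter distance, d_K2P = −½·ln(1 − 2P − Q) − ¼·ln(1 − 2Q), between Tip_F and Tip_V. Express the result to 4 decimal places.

Mismatches occur at site 1 (A/T, transversion), site 4 (A/G, transition), site 23 (G/A, transition).
Of the 3 differences, 2 transitions and 1 transversion over 23 sites: P = 2/23 = 0.086957, Q = 1/23 = 0.043478.
d = −0.5·ln(0.782608) − 0.25·ln(0.913044) = −0.5·(-0.245123) − 0.25·(-0.090971) = 0.1453.

0.1453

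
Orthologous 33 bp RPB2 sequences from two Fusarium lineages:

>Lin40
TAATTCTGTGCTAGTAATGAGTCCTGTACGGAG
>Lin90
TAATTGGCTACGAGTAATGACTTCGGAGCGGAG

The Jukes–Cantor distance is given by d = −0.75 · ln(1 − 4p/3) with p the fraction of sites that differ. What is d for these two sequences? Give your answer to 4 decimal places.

0.3882

Differing sites — 6:C/G; 7:T/G; 8:G/C; 10:G/A; 12:T/G; 21:G/C; 23:C/T; 25:T/G; 27:T/A; 28:A/G.
p = 10/33 = 0.303030.
d = −0.75 · ln(1 − (4/3)·0.303030) = −0.75 · ln(0.595960) = −0.75 · (-0.517582) = 0.3882.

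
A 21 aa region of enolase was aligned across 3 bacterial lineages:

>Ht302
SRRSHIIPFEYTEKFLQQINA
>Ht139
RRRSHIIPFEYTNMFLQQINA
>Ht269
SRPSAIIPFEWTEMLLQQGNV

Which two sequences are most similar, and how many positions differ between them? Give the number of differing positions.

Pairwise Hamming distances:
  Ht302 vs Ht139: 3
  Ht302 vs Ht269: 7
  Ht139 vs Ht269: 8
The smallest is 3, between Ht302 and Ht139.

3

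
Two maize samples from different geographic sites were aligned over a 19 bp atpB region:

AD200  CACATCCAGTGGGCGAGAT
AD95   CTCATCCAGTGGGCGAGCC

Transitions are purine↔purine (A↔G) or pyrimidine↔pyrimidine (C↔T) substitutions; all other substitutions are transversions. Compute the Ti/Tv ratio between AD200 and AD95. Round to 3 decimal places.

0.500

The sequences differ at positions 2 (A/T, transversion), 18 (A/C, transversion), 19 (T/C, transition).
Of the 3 differences, 1 transition and 2 transversions, so Ti/Tv = 1/2 = 0.500.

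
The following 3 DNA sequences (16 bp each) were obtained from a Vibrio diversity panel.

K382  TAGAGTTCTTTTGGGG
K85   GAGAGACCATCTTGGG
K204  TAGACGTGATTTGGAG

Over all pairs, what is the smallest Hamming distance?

5

Pairwise Hamming distances:
  K382 vs K85: 6
  K382 vs K204: 5
  K85 vs K204: 8
The smallest is 5, between K382 and K204.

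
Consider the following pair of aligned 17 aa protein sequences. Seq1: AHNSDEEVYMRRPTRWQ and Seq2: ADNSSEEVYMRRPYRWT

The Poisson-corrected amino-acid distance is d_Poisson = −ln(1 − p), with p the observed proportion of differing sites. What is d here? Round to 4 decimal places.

The sequences differ at positions 2 (H/D), 5 (D/S), 14 (T/Y), 17 (Q/T).
p = 4/17 = 0.235294.
d = −ln(1 − 0.235294) = −ln(0.764706) = 0.2683.

0.2683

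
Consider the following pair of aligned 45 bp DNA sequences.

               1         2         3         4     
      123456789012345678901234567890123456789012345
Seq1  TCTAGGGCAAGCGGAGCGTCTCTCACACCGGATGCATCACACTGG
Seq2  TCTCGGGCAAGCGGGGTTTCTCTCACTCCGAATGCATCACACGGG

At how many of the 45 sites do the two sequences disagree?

Differing sites — 4:A/C; 15:A/G; 17:C/T; 18:G/T; 27:A/T; 31:G/A; 43:T/G.
That gives 7 mismatches out of 45 aligned sites, so the Hamming distance is 7.

7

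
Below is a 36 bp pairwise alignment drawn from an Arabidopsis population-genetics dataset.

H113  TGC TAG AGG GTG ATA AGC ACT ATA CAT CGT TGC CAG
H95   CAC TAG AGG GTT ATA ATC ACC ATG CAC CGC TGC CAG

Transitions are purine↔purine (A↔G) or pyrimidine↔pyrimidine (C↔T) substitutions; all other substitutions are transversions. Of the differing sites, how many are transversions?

2

Mismatches occur at site 1 (T→C, transition), site 2 (G→A, transition), site 12 (G→T, transversion), site 17 (G→T, transversion), site 21 (T→C, transition), site 24 (A→G, transition), site 27 (T→C, transition), site 30 (T→C, transition).
Of the 8 differences, 6 transitions and 2 transversions, so the answer is 2.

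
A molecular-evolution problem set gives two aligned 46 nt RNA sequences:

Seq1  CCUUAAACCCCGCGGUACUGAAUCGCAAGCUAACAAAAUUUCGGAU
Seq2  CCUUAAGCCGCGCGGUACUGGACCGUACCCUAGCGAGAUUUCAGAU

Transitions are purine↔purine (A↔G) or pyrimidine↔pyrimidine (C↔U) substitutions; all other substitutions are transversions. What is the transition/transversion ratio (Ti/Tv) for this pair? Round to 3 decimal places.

Mismatches occur at site 7 (A/G, transition), site 10 (C/G, transversion), site 21 (A/G, transition), site 23 (U/C, transition), site 26 (C/U, transition), site 28 (A/C, transversion), site 29 (G/C, transversion), site 33 (A/G, transition), site 35 (A/G, transition), site 37 (A/G, transition), site 43 (G/A, transition).
Of the 11 differences, 8 transitions and 3 transversions, so Ti/Tv = 8/3 = 2.667.

2.667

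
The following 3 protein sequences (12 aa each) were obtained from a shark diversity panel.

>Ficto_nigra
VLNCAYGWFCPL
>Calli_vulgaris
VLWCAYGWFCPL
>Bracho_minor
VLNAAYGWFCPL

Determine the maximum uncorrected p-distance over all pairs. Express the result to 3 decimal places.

0.167

Pairwise Hamming distances:
  Ficto_nigra vs Calli_vulgaris: 1
  Ficto_nigra vs Bracho_minor: 1
  Calli_vulgaris vs Bracho_minor: 2
The largest is 2 mismatches, between Calli_vulgaris and Bracho_minor; p = 2/12 = 0.167.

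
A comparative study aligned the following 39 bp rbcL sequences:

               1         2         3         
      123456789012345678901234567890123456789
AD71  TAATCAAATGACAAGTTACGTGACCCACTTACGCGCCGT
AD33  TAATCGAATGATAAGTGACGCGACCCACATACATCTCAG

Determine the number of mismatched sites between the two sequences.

11

Mismatches occur at site 6 (A↔G), site 12 (C↔T), site 17 (T↔G), site 21 (T↔C), site 29 (T↔A), site 33 (G↔A), site 34 (C↔T), site 35 (G↔C), site 36 (C↔T), site 38 (G↔A), site 39 (T↔G).
That gives 11 mismatches out of 39 aligned sites, so the Hamming distance is 11.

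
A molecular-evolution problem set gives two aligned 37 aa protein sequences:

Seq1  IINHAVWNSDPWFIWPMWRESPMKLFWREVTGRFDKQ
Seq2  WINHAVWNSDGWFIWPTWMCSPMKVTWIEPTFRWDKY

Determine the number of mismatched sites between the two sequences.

12

Mismatches occur at site 1 (I/W), site 11 (P/G), site 17 (M/T), site 19 (R/M), site 20 (E/C), site 25 (L/V), site 26 (F/T), site 28 (R/I), site 30 (V/P), site 32 (G/F), site 34 (F/W), site 37 (Q/Y).
That gives 12 mismatches out of 37 aligned sites, so the Hamming distance is 12.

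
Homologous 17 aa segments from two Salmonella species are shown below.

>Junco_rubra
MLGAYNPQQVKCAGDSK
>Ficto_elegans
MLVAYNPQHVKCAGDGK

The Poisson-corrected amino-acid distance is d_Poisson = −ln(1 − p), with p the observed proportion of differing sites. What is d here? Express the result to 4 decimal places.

0.1942

Differing sites — 3:G/V; 9:Q/H; 16:S/G.
p = 3/17 = 0.176471.
d = −ln(1 − 0.176471) = −ln(0.823529) = 0.1942.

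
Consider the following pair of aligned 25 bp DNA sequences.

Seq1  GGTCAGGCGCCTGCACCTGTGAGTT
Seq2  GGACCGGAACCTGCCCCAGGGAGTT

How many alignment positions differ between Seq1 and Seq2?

Mismatches occur at site 3 (T↔A), site 5 (A↔C), site 8 (C↔A), site 9 (G↔A), site 15 (A↔C), site 18 (T↔A), site 20 (T↔G).
That gives 7 mismatches out of 25 aligned sites, so the Hamming distance is 7.

7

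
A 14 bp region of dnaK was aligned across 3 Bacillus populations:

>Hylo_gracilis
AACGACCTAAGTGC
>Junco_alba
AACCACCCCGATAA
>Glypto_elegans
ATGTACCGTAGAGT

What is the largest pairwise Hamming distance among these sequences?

10

Pairwise Hamming distances:
  Hylo_gracilis vs Junco_alba: 7
  Hylo_gracilis vs Glypto_elegans: 7
  Junco_alba vs Glypto_elegans: 10
The largest is 10, between Junco_alba and Glypto_elegans.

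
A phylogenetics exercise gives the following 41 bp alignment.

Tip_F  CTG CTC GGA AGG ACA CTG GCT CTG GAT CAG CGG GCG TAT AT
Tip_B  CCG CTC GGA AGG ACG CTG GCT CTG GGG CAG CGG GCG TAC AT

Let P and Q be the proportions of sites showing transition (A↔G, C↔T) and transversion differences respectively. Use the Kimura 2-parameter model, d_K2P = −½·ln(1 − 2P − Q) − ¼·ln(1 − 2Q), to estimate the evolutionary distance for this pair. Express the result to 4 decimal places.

The sequences differ at positions 2 (T/C, transition), 15 (A/G, transition), 26 (A/G, transition), 27 (T/G, transversion), 39 (T/C, transition).
Of the 5 differences, 4 transitions and 1 transversion over 41 sites: P = 4/41 = 0.097561, Q = 1/41 = 0.024390.
d = −0.5·ln(0.780488) − 0.25·ln(0.951220) = −0.5·(-0.247836) − 0.25·(-0.050010) = 0.1364.

0.1364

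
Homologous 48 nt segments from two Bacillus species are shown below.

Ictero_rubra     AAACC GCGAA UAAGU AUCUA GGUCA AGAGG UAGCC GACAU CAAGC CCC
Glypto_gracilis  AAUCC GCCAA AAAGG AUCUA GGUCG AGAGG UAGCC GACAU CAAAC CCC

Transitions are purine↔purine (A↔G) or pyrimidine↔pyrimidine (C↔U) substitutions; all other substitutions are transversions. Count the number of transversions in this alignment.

Differing sites — 3:A/U (Tv); 8:G/C (Tv); 11:U/A (Tv); 15:U/G (Tv); 25:A/G (Ti); 44:G/A (Ti).
Of the 6 differences, 2 transitions and 4 transversions, so the answer is 4.

4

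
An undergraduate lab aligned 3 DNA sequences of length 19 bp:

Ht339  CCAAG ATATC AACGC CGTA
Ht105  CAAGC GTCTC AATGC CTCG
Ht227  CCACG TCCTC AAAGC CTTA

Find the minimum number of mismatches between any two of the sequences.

6

Pairwise Hamming distances:
  Ht339 vs Ht105: 9
  Ht339 vs Ht227: 6
  Ht105 vs Ht227: 8
The smallest is 6, between Ht339 and Ht227.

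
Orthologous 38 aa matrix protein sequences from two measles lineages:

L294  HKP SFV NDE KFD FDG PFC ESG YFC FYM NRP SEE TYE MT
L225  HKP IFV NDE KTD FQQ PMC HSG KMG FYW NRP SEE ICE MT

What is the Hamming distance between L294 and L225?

12

Differing sites — 4:S/I; 11:F/T; 14:D/Q; 15:G/Q; 17:F/M; 19:E/H; 22:Y/K; 23:F/M; 24:C/G; 27:M/W; 34:T/I; 35:Y/C.
That gives 12 mismatches out of 38 aligned sites, so the Hamming distance is 12.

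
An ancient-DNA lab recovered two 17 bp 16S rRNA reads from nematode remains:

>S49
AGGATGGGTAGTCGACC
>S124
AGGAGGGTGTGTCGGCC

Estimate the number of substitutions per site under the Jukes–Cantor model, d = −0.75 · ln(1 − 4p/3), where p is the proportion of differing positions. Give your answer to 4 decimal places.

The sequences differ at positions 5 (T/G), 8 (G/T), 9 (T/G), 10 (A/T), 15 (A/G).
p = 5/17 = 0.294118.
d = −0.75 · ln(1 − (4/3)·0.294118) = −0.75 · ln(0.607843) = −0.75 · (-0.497839) = 0.3734.

0.3734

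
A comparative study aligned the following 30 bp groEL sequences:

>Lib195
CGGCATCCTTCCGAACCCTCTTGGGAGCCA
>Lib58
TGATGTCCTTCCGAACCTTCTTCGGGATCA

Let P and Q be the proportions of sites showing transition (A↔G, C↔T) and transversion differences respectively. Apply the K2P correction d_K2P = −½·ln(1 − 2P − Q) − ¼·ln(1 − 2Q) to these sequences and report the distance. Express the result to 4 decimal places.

Differing sites — 1:C/T (Ti); 3:G/A (Ti); 4:C/T (Ti); 5:A/G (Ti); 18:C/T (Ti); 23:G/C (Tv); 26:A/G (Ti); 27:G/A (Ti); 28:C/T (Ti).
Of the 9 differences, 8 transitions and 1 transversion over 30 sites: P = 8/30 = 0.266667, Q = 1/30 = 0.033333.
d = −0.5·ln(0.433333) − 0.25·ln(0.933334) = −0.5·(-0.836249) − 0.25·(-0.068992) = 0.4354.

0.4354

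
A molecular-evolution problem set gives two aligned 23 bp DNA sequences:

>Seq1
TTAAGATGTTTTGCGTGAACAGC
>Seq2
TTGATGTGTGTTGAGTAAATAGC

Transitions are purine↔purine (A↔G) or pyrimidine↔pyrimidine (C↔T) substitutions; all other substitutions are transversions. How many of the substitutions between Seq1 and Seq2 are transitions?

Differing sites — 3:A/G (Ti); 5:G/T (Tv); 6:A/G (Ti); 10:T/G (Tv); 14:C/A (Tv); 17:G/A (Ti); 20:C/T (Ti).
Of the 7 differences, 4 transitions and 3 transversions, so the answer is 4.

4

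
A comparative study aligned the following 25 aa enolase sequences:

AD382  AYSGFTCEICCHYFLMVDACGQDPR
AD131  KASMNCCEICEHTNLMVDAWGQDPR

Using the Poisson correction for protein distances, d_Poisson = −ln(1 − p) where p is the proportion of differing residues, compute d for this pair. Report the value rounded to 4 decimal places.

0.4463

Mismatches occur at site 1 (A→K), site 2 (Y→A), site 4 (G→M), site 5 (F→N), site 6 (T→C), site 11 (C→E), site 13 (Y→T), site 14 (F→N), site 20 (C→W).
p = 9/25 = 0.360000.
d = −ln(1 − 0.360000) = −ln(0.640000) = 0.4463.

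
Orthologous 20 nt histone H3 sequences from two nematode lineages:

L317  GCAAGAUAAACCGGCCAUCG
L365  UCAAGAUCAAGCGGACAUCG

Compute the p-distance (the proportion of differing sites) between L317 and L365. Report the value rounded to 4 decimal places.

Differing sites — 1:G/U; 8:A/C; 11:C/G; 15:C/A.
There are 4 differences over 20 sites, so p = 4/20 = 0.2000.

0.2000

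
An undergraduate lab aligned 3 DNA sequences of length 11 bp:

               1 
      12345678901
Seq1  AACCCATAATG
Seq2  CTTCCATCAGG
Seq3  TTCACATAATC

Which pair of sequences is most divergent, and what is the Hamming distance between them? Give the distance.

Pairwise Hamming distances:
  Seq1 vs Seq2: 5
  Seq1 vs Seq3: 4
  Seq2 vs Seq3: 6
The largest is 6, between Seq2 and Seq3.

6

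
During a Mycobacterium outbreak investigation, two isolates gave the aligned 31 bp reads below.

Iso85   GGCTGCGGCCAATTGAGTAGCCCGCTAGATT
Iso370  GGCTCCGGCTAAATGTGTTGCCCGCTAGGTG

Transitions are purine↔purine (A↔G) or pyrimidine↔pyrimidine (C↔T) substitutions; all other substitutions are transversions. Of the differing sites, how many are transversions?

Differing sites — 5:G/C (Tv); 10:C/T (Ti); 13:T/A (Tv); 16:A/T (Tv); 19:A/T (Tv); 29:A/G (Ti); 31:T/G (Tv).
Of the 7 differences, 2 transitions and 5 transversions, so the answer is 5.

5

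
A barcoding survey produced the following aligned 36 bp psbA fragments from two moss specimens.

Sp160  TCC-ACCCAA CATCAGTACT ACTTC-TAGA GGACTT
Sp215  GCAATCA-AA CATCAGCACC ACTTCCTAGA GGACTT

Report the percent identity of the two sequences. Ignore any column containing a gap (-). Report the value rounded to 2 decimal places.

81.82%

Excluding the 3 gap columns leaves 33 comparable sites.
Differing sites — 1:T/G; 3:C/A; 5:A/T; 7:C/A; 17:T/C; 20:T/C.
27 of the 33 comparable sites match, so the percent identity is 27/33 × 100 = 81.82%.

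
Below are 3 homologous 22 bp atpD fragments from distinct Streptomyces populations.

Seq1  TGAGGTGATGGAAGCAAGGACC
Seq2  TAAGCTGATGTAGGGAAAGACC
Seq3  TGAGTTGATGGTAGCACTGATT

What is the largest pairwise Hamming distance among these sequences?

10

Pairwise Hamming distances:
  Seq1 vs Seq2: 6
  Seq1 vs Seq3: 6
  Seq2 vs Seq3: 10
The largest is 10, between Seq2 and Seq3.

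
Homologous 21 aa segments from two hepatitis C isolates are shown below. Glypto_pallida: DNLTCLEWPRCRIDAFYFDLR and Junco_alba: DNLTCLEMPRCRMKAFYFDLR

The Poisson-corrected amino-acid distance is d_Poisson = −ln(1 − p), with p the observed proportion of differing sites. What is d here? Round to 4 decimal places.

0.1542

Differing sites — 8:W/M; 13:I/M; 14:D/K.
p = 3/21 = 0.142857.
d = −ln(1 − 0.142857) = −ln(0.857143) = 0.1542.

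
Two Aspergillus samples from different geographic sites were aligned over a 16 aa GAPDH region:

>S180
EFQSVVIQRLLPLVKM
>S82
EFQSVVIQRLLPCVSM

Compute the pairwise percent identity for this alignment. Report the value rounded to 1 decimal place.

87.5%

The sequences differ at positions 13 (L/C), 15 (K/S).
14 of the 16 sites match, so the percent identity is 14/16 × 100 = 87.5%.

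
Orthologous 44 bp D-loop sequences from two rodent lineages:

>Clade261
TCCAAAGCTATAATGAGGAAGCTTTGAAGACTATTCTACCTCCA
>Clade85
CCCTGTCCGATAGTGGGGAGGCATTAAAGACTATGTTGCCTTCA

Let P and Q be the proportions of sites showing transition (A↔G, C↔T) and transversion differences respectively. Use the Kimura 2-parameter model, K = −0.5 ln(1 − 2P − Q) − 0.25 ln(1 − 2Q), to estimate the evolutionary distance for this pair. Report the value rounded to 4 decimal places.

Mismatches occur at site 1 (T↔C, transition), site 4 (A↔T, transversion), site 5 (A↔G, transition), site 6 (A↔T, transversion), site 7 (G↔C, transversion), site 9 (T↔G, transversion), site 13 (A↔G, transition), site 16 (A↔G, transition), site 20 (A↔G, transition), site 23 (T↔A, transversion), site 26 (G↔A, transition), site 35 (T↔G, transversion), site 36 (C↔T, transition), site 38 (A↔G, transition), site 42 (C↔T, transition).
Of the 15 differences, 9 transitions and 6 transversions over 44 sites: P = 9/44 = 0.204545, Q = 6/44 = 0.136364.
d = −0.5·ln(0.454546) − 0.25·ln(0.727272) = −0.5·(-0.788456) − 0.25·(-0.318455) = 0.4738.

0.4738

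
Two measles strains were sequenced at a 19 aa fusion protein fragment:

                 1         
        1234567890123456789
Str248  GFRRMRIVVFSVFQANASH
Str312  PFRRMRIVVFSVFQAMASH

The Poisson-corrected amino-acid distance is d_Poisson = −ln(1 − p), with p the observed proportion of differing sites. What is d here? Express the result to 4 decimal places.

Mismatches occur at site 1 (G/P), site 16 (N/M).
p = 2/19 = 0.105263.
d = −ln(1 − 0.105263) = −ln(0.894737) = 0.1112.

0.1112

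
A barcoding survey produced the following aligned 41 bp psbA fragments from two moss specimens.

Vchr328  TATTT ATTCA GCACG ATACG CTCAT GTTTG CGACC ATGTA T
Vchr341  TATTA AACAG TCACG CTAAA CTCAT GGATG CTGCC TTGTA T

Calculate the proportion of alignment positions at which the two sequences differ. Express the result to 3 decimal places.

0.341

Mismatches occur at site 5 (T→A), site 7 (T→A), site 8 (T→C), site 9 (C→A), site 10 (A→G), site 11 (G→T), site 16 (A→C), site 19 (C→A), site 20 (G→A), site 27 (T→G), site 28 (T→A), site 32 (G→T), site 33 (A→G), site 36 (A→T).
There are 14 differences over 41 sites, so p = 14/41 = 0.341.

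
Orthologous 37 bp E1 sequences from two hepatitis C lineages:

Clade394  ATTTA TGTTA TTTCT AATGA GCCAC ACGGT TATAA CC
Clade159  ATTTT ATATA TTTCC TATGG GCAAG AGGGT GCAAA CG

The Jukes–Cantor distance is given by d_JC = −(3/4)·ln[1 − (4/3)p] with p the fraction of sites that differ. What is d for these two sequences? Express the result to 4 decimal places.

0.5266

Mismatches occur at site 5 (A/T), site 6 (T/A), site 7 (G/T), site 8 (T/A), site 15 (T/C), site 16 (A/T), site 20 (A/G), site 23 (C/A), site 25 (C/G), site 27 (C/G), site 31 (T/G), site 32 (A/C), site 33 (T/A), site 37 (C/G).
p = 14/37 = 0.378378.
d = −0.75 · ln(1 − (4/3)·0.378378) = −0.75 · ln(0.495496) = −0.75 · (-0.702196) = 0.5266.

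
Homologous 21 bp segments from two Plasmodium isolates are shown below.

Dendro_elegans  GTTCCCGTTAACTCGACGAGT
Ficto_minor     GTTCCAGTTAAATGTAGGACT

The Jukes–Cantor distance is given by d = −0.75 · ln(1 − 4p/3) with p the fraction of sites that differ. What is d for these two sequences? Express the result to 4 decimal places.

Mismatches occur at site 6 (C→A), site 12 (C→A), site 14 (C→G), site 15 (G→T), site 17 (C→G), site 20 (G→C).
p = 6/21 = 0.285714.
d = −0.75 · ln(1 − (4/3)·0.285714) = −0.75 · ln(0.619048) = −0.75 · (-0.479572) = 0.3597.

0.3597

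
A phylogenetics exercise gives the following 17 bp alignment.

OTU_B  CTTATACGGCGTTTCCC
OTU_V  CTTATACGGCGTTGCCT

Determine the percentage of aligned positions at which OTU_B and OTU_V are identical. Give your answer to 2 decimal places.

88.24%

Differing sites — 14:T/G; 17:C/T.
15 of the 17 sites match, so the percent identity is 15/17 × 100 = 88.24%.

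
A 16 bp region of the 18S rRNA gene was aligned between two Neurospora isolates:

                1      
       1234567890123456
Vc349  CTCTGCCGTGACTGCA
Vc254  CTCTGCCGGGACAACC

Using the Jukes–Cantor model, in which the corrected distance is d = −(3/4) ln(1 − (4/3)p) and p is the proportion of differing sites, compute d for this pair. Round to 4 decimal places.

The sequences differ at positions 9 (T/G), 13 (T/A), 14 (G/A), 16 (A/C).
p = 4/16 = 0.250000.
d = −0.75 · ln(1 − (4/3)·0.250000) = −0.75 · ln(0.666667) = −0.75 · (-0.405465) = 0.3041.

0.3041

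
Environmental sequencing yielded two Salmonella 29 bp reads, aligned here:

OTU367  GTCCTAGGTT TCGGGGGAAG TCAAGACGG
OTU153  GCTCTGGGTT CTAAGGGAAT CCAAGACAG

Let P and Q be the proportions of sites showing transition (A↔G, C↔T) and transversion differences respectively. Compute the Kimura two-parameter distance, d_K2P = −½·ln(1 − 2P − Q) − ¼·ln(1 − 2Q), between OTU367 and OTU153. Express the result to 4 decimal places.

0.5502

The sequences differ at positions 2 (T/C, transition), 3 (C/T, transition), 6 (A/G, transition), 11 (T/C, transition), 12 (C/T, transition), 13 (G/A, transition), 14 (G/A, transition), 20 (G/T, transversion), 21 (T/C, transition), 28 (G/A, transition).
Of the 10 differences, 9 transitions and 1 transversion over 29 sites: P = 9/29 = 0.310345, Q = 1/29 = 0.034483.
d = −0.5·ln(0.344827) − 0.25·ln(0.931034) = −0.5·(-1.064712) − 0.25·(-0.071459) = 0.5502.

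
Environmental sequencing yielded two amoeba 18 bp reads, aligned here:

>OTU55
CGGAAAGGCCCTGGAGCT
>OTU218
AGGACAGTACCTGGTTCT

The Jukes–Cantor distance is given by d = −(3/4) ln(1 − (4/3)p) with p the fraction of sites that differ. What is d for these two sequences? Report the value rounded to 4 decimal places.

0.4408

Mismatches occur at site 1 (C→A), site 5 (A→C), site 8 (G→T), site 9 (C→A), site 15 (A→T), site 16 (G→T).
p = 6/18 = 0.333333.
d = −0.75 · ln(1 − (4/3)·0.333333) = −0.75 · ln(0.555556) = −0.75 · (-0.587786) = 0.4408.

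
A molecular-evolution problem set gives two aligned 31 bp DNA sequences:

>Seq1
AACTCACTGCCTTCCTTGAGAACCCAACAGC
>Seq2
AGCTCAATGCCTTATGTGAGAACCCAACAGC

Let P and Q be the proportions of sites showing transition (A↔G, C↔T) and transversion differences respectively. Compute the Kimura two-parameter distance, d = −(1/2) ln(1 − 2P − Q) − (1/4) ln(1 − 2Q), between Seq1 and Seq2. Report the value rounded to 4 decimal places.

0.1817

The sequences differ at positions 2 (A/G, transition), 7 (C/A, transversion), 14 (C/A, transversion), 15 (C/T, transition), 16 (T/G, transversion).
Of the 5 differences, 2 transitions and 3 transversions over 31 sites: P = 2/31 = 0.064516, Q = 3/31 = 0.096774.
d = −0.5·ln(0.774194) − 0.25·ln(0.806452) = −0.5·(-0.255933) − 0.25·(-0.215111) = 0.1817.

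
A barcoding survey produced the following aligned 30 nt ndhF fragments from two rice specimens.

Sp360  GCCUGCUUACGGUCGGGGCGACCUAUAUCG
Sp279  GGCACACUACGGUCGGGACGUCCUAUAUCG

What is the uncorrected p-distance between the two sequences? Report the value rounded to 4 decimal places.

0.2333

Mismatches occur at site 2 (C→G), site 4 (U→A), site 5 (G→C), site 6 (C→A), site 7 (U→C), site 18 (G→A), site 21 (A→U).
There are 7 differences over 30 sites, so p = 7/30 = 0.2333.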